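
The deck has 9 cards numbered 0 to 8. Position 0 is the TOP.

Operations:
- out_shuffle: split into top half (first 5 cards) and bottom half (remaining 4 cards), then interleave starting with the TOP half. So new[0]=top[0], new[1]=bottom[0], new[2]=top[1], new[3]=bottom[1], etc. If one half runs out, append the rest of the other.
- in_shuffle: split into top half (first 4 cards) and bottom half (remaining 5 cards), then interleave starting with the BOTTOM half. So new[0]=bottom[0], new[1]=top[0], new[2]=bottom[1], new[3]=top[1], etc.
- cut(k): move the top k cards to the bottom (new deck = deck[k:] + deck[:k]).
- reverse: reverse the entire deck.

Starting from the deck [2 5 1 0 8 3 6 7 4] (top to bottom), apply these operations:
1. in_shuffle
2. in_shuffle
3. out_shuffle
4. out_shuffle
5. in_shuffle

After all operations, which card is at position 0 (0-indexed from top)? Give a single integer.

After op 1 (in_shuffle): [8 2 3 5 6 1 7 0 4]
After op 2 (in_shuffle): [6 8 1 2 7 3 0 5 4]
After op 3 (out_shuffle): [6 3 8 0 1 5 2 4 7]
After op 4 (out_shuffle): [6 5 3 2 8 4 0 7 1]
After op 5 (in_shuffle): [8 6 4 5 0 3 7 2 1]
Position 0: card 8.

Answer: 8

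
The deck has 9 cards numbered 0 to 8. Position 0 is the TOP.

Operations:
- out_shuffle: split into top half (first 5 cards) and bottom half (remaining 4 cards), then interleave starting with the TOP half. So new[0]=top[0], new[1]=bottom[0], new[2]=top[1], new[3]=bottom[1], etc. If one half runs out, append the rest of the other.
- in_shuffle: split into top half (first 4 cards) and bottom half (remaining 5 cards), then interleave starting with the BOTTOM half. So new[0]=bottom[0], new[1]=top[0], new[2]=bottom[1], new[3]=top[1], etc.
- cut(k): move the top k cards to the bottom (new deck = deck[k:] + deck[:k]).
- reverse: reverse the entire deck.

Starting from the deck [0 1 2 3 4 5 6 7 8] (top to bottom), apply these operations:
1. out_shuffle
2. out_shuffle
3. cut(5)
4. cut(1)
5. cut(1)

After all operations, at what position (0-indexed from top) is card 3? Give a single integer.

After op 1 (out_shuffle): [0 5 1 6 2 7 3 8 4]
After op 2 (out_shuffle): [0 7 5 3 1 8 6 4 2]
After op 3 (cut(5)): [8 6 4 2 0 7 5 3 1]
After op 4 (cut(1)): [6 4 2 0 7 5 3 1 8]
After op 5 (cut(1)): [4 2 0 7 5 3 1 8 6]
Card 3 is at position 5.

Answer: 5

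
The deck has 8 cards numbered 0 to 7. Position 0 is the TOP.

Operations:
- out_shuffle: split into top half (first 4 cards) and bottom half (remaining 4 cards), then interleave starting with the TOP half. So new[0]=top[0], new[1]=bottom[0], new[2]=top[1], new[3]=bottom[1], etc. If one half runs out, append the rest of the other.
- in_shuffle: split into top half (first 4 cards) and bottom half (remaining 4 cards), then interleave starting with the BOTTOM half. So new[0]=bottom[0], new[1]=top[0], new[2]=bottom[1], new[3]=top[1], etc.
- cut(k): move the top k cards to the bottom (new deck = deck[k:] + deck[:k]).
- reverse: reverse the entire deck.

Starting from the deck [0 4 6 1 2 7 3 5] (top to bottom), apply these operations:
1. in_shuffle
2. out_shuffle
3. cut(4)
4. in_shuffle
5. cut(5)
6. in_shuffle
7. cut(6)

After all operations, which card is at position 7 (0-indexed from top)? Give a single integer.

After op 1 (in_shuffle): [2 0 7 4 3 6 5 1]
After op 2 (out_shuffle): [2 3 0 6 7 5 4 1]
After op 3 (cut(4)): [7 5 4 1 2 3 0 6]
After op 4 (in_shuffle): [2 7 3 5 0 4 6 1]
After op 5 (cut(5)): [4 6 1 2 7 3 5 0]
After op 6 (in_shuffle): [7 4 3 6 5 1 0 2]
After op 7 (cut(6)): [0 2 7 4 3 6 5 1]
Position 7: card 1.

Answer: 1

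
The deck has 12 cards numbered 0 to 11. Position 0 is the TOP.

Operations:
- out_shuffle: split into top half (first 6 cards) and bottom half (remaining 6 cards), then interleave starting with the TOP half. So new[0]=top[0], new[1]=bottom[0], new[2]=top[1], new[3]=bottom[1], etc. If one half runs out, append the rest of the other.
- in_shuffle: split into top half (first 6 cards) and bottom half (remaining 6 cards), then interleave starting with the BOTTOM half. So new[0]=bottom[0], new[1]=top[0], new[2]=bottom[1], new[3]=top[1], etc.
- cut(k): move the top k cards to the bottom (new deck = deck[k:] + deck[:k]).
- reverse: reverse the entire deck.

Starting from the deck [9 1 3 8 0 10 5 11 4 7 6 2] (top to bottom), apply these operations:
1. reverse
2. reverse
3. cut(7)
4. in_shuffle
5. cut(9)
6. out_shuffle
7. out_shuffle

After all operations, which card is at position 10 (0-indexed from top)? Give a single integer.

After op 1 (reverse): [2 6 7 4 11 5 10 0 8 3 1 9]
After op 2 (reverse): [9 1 3 8 0 10 5 11 4 7 6 2]
After op 3 (cut(7)): [11 4 7 6 2 9 1 3 8 0 10 5]
After op 4 (in_shuffle): [1 11 3 4 8 7 0 6 10 2 5 9]
After op 5 (cut(9)): [2 5 9 1 11 3 4 8 7 0 6 10]
After op 6 (out_shuffle): [2 4 5 8 9 7 1 0 11 6 3 10]
After op 7 (out_shuffle): [2 1 4 0 5 11 8 6 9 3 7 10]
Position 10: card 7.

Answer: 7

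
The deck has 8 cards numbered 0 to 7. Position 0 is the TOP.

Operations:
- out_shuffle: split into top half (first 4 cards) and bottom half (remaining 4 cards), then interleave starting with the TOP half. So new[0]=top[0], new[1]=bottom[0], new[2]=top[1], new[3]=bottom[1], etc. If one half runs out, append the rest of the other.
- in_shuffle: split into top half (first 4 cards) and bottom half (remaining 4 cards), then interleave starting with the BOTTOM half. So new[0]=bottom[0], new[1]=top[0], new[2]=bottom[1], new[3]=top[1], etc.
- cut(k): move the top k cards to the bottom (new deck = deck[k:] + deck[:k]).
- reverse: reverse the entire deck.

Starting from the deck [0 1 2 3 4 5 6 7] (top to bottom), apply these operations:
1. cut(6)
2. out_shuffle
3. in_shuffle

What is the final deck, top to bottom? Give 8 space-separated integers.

Answer: 0 6 4 2 1 7 5 3

Derivation:
After op 1 (cut(6)): [6 7 0 1 2 3 4 5]
After op 2 (out_shuffle): [6 2 7 3 0 4 1 5]
After op 3 (in_shuffle): [0 6 4 2 1 7 5 3]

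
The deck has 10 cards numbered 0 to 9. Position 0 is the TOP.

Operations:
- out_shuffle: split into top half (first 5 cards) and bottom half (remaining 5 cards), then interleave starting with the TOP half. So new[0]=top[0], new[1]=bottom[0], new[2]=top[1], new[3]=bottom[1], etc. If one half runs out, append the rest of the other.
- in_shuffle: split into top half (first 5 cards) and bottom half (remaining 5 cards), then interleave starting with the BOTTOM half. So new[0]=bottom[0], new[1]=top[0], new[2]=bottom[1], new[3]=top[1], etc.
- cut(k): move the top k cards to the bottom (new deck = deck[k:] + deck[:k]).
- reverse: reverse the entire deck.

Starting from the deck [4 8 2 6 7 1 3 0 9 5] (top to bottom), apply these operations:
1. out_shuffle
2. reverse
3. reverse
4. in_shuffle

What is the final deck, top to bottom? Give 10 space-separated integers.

After op 1 (out_shuffle): [4 1 8 3 2 0 6 9 7 5]
After op 2 (reverse): [5 7 9 6 0 2 3 8 1 4]
After op 3 (reverse): [4 1 8 3 2 0 6 9 7 5]
After op 4 (in_shuffle): [0 4 6 1 9 8 7 3 5 2]

Answer: 0 4 6 1 9 8 7 3 5 2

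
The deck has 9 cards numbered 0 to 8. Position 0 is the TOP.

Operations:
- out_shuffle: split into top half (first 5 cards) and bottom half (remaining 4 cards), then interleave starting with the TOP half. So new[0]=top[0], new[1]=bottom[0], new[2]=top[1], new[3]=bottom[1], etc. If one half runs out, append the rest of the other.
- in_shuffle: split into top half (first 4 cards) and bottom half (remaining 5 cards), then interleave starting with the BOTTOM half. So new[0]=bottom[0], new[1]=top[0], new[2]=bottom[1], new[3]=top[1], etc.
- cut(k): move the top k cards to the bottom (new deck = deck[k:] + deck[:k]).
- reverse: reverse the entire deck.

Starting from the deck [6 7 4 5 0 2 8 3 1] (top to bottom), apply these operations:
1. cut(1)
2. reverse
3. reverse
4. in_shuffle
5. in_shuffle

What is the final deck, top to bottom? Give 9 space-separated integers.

After op 1 (cut(1)): [7 4 5 0 2 8 3 1 6]
After op 2 (reverse): [6 1 3 8 2 0 5 4 7]
After op 3 (reverse): [7 4 5 0 2 8 3 1 6]
After op 4 (in_shuffle): [2 7 8 4 3 5 1 0 6]
After op 5 (in_shuffle): [3 2 5 7 1 8 0 4 6]

Answer: 3 2 5 7 1 8 0 4 6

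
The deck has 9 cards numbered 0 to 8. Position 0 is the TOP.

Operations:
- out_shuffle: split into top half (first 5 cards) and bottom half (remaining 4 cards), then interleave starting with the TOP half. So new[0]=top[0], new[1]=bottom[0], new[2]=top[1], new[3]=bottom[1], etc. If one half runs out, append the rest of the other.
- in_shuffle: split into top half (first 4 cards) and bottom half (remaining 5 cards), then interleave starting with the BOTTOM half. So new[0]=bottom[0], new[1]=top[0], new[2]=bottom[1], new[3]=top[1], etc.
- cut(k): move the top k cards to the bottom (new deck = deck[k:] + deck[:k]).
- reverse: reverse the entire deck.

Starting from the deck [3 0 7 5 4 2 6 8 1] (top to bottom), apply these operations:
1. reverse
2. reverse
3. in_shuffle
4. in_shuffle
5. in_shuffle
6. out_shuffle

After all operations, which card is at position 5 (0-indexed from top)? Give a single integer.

Answer: 3

Derivation:
After op 1 (reverse): [1 8 6 2 4 5 7 0 3]
After op 2 (reverse): [3 0 7 5 4 2 6 8 1]
After op 3 (in_shuffle): [4 3 2 0 6 7 8 5 1]
After op 4 (in_shuffle): [6 4 7 3 8 2 5 0 1]
After op 5 (in_shuffle): [8 6 2 4 5 7 0 3 1]
After op 6 (out_shuffle): [8 7 6 0 2 3 4 1 5]
Position 5: card 3.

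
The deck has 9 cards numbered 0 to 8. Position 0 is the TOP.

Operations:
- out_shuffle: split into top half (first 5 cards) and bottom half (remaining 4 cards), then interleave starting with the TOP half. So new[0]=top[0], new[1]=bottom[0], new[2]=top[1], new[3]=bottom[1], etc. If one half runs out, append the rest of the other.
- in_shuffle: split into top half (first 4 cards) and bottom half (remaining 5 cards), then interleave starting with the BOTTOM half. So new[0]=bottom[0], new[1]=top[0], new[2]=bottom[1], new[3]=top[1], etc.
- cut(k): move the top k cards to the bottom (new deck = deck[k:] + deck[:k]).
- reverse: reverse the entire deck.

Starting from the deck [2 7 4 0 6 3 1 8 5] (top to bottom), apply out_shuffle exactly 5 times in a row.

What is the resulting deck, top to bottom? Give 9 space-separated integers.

After op 1 (out_shuffle): [2 3 7 1 4 8 0 5 6]
After op 2 (out_shuffle): [2 8 3 0 7 5 1 6 4]
After op 3 (out_shuffle): [2 5 8 1 3 6 0 4 7]
After op 4 (out_shuffle): [2 6 5 0 8 4 1 7 3]
After op 5 (out_shuffle): [2 4 6 1 5 7 0 3 8]

Answer: 2 4 6 1 5 7 0 3 8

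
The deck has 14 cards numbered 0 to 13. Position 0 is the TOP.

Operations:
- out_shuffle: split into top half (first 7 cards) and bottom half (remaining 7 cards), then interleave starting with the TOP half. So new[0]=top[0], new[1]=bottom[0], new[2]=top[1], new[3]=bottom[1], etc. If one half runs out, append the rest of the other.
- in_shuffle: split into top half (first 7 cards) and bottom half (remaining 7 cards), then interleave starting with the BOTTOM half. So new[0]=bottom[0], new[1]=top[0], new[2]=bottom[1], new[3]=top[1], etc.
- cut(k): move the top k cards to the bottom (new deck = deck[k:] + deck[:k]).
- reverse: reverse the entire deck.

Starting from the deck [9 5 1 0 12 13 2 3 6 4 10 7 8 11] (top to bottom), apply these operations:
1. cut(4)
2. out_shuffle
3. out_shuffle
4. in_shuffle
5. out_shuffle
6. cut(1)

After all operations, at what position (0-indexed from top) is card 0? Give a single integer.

Answer: 10

Derivation:
After op 1 (cut(4)): [12 13 2 3 6 4 10 7 8 11 9 5 1 0]
After op 2 (out_shuffle): [12 7 13 8 2 11 3 9 6 5 4 1 10 0]
After op 3 (out_shuffle): [12 9 7 6 13 5 8 4 2 1 11 10 3 0]
After op 4 (in_shuffle): [4 12 2 9 1 7 11 6 10 13 3 5 0 8]
After op 5 (out_shuffle): [4 6 12 10 2 13 9 3 1 5 7 0 11 8]
After op 6 (cut(1)): [6 12 10 2 13 9 3 1 5 7 0 11 8 4]
Card 0 is at position 10.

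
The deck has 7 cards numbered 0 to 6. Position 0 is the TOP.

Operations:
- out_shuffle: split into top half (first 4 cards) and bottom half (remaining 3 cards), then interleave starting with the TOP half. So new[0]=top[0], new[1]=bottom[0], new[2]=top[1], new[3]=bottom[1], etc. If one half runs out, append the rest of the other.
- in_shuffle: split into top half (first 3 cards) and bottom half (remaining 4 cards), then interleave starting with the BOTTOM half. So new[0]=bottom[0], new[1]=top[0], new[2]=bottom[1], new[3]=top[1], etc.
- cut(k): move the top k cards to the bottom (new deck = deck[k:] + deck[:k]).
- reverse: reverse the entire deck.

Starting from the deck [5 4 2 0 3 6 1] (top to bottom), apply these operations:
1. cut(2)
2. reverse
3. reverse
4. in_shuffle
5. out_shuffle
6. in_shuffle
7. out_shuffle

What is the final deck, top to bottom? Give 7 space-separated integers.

Answer: 3 4 6 2 1 0 5

Derivation:
After op 1 (cut(2)): [2 0 3 6 1 5 4]
After op 2 (reverse): [4 5 1 6 3 0 2]
After op 3 (reverse): [2 0 3 6 1 5 4]
After op 4 (in_shuffle): [6 2 1 0 5 3 4]
After op 5 (out_shuffle): [6 5 2 3 1 4 0]
After op 6 (in_shuffle): [3 6 1 5 4 2 0]
After op 7 (out_shuffle): [3 4 6 2 1 0 5]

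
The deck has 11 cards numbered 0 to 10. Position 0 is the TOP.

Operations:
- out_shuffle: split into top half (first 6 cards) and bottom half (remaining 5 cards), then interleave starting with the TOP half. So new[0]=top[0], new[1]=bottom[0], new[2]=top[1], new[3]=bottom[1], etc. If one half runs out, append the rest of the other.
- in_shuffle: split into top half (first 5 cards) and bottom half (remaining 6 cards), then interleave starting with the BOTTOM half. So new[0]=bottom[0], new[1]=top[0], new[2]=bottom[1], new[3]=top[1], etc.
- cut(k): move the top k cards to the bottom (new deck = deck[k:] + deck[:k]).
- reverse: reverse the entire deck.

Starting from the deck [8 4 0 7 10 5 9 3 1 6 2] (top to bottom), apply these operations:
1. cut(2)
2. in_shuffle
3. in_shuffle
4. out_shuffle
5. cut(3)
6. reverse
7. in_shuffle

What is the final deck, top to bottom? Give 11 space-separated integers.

After op 1 (cut(2)): [0 7 10 5 9 3 1 6 2 8 4]
After op 2 (in_shuffle): [3 0 1 7 6 10 2 5 8 9 4]
After op 3 (in_shuffle): [10 3 2 0 5 1 8 7 9 6 4]
After op 4 (out_shuffle): [10 8 3 7 2 9 0 6 5 4 1]
After op 5 (cut(3)): [7 2 9 0 6 5 4 1 10 8 3]
After op 6 (reverse): [3 8 10 1 4 5 6 0 9 2 7]
After op 7 (in_shuffle): [5 3 6 8 0 10 9 1 2 4 7]

Answer: 5 3 6 8 0 10 9 1 2 4 7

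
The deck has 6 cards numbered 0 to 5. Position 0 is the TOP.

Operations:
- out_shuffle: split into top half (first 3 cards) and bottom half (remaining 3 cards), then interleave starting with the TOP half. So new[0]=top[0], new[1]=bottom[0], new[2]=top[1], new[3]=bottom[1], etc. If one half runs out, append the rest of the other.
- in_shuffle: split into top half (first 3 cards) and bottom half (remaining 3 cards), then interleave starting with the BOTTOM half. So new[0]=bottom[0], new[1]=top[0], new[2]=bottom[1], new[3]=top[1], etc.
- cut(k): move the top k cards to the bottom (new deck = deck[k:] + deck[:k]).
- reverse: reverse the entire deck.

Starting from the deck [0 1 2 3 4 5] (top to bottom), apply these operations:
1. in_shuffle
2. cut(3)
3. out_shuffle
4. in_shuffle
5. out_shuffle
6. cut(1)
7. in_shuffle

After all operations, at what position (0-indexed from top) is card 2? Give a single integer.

Answer: 0

Derivation:
After op 1 (in_shuffle): [3 0 4 1 5 2]
After op 2 (cut(3)): [1 5 2 3 0 4]
After op 3 (out_shuffle): [1 3 5 0 2 4]
After op 4 (in_shuffle): [0 1 2 3 4 5]
After op 5 (out_shuffle): [0 3 1 4 2 5]
After op 6 (cut(1)): [3 1 4 2 5 0]
After op 7 (in_shuffle): [2 3 5 1 0 4]
Card 2 is at position 0.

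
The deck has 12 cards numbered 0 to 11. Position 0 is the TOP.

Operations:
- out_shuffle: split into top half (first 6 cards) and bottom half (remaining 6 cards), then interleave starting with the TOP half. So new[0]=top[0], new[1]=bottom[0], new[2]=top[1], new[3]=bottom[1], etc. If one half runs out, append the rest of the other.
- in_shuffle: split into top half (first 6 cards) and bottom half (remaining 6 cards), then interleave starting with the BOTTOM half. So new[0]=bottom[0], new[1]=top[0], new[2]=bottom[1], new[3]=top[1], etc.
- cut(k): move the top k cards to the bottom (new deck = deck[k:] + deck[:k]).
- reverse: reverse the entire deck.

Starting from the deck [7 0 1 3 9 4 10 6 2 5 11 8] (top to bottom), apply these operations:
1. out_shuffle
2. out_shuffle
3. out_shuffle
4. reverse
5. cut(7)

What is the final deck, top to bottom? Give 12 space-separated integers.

Answer: 10 11 3 6 7 8 9 2 0 4 5 1

Derivation:
After op 1 (out_shuffle): [7 10 0 6 1 2 3 5 9 11 4 8]
After op 2 (out_shuffle): [7 3 10 5 0 9 6 11 1 4 2 8]
After op 3 (out_shuffle): [7 6 3 11 10 1 5 4 0 2 9 8]
After op 4 (reverse): [8 9 2 0 4 5 1 10 11 3 6 7]
After op 5 (cut(7)): [10 11 3 6 7 8 9 2 0 4 5 1]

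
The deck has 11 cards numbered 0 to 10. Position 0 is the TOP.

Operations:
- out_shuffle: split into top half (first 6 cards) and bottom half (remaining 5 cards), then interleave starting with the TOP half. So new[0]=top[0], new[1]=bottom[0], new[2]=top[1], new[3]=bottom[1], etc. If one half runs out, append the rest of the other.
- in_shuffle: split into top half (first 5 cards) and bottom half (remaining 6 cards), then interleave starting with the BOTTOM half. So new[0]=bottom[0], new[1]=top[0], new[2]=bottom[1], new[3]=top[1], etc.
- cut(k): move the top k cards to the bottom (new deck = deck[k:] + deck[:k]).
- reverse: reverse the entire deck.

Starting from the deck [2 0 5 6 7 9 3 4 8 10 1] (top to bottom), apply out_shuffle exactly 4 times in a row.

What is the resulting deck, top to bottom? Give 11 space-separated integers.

After op 1 (out_shuffle): [2 3 0 4 5 8 6 10 7 1 9]
After op 2 (out_shuffle): [2 6 3 10 0 7 4 1 5 9 8]
After op 3 (out_shuffle): [2 4 6 1 3 5 10 9 0 8 7]
After op 4 (out_shuffle): [2 10 4 9 6 0 1 8 3 7 5]

Answer: 2 10 4 9 6 0 1 8 3 7 5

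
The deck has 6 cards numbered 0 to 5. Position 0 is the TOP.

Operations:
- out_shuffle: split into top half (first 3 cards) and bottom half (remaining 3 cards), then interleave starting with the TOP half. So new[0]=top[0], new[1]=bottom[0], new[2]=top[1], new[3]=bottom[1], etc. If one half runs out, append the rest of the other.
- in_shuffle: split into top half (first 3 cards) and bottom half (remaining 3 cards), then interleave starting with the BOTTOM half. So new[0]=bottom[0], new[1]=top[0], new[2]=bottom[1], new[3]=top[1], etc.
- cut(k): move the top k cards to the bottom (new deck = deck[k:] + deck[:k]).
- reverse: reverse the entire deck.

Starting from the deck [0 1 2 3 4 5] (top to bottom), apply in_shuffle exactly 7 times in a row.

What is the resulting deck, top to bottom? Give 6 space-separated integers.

Answer: 3 0 4 1 5 2

Derivation:
After op 1 (in_shuffle): [3 0 4 1 5 2]
After op 2 (in_shuffle): [1 3 5 0 2 4]
After op 3 (in_shuffle): [0 1 2 3 4 5]
After op 4 (in_shuffle): [3 0 4 1 5 2]
After op 5 (in_shuffle): [1 3 5 0 2 4]
After op 6 (in_shuffle): [0 1 2 3 4 5]
After op 7 (in_shuffle): [3 0 4 1 5 2]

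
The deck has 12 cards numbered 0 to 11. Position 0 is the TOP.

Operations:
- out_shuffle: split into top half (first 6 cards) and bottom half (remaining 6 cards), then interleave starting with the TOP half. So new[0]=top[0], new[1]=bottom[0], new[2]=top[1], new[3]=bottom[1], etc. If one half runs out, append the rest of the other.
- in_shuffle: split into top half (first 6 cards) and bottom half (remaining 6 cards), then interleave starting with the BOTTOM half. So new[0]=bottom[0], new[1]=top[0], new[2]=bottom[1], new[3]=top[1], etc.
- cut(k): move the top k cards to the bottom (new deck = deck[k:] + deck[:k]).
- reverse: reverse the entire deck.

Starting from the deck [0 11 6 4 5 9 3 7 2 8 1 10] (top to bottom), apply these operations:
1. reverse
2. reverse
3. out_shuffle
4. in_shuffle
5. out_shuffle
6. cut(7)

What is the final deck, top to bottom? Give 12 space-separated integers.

Answer: 6 5 10 11 2 4 1 0 7 8 9 3

Derivation:
After op 1 (reverse): [10 1 8 2 7 3 9 5 4 6 11 0]
After op 2 (reverse): [0 11 6 4 5 9 3 7 2 8 1 10]
After op 3 (out_shuffle): [0 3 11 7 6 2 4 8 5 1 9 10]
After op 4 (in_shuffle): [4 0 8 3 5 11 1 7 9 6 10 2]
After op 5 (out_shuffle): [4 1 0 7 8 9 3 6 5 10 11 2]
After op 6 (cut(7)): [6 5 10 11 2 4 1 0 7 8 9 3]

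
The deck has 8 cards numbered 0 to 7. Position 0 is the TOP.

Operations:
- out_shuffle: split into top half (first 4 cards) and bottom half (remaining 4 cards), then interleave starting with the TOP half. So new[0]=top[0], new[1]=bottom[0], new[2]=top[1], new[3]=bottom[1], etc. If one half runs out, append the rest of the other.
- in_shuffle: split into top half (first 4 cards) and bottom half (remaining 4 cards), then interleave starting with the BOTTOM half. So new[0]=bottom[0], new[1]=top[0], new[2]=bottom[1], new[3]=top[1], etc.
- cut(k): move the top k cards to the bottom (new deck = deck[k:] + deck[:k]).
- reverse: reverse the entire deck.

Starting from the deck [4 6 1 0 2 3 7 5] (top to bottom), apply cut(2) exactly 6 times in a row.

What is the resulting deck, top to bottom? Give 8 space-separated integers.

After op 1 (cut(2)): [1 0 2 3 7 5 4 6]
After op 2 (cut(2)): [2 3 7 5 4 6 1 0]
After op 3 (cut(2)): [7 5 4 6 1 0 2 3]
After op 4 (cut(2)): [4 6 1 0 2 3 7 5]
After op 5 (cut(2)): [1 0 2 3 7 5 4 6]
After op 6 (cut(2)): [2 3 7 5 4 6 1 0]

Answer: 2 3 7 5 4 6 1 0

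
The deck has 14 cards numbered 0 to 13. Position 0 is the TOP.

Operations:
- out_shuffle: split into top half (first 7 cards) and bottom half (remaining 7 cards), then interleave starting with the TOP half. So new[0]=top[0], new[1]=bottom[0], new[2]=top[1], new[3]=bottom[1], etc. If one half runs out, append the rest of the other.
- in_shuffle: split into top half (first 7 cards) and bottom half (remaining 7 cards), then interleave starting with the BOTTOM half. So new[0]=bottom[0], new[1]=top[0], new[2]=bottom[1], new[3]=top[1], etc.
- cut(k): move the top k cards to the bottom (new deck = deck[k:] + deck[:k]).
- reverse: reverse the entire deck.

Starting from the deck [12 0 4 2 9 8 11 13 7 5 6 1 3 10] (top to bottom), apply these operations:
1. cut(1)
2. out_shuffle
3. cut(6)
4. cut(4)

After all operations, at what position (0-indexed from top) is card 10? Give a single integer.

After op 1 (cut(1)): [0 4 2 9 8 11 13 7 5 6 1 3 10 12]
After op 2 (out_shuffle): [0 7 4 5 2 6 9 1 8 3 11 10 13 12]
After op 3 (cut(6)): [9 1 8 3 11 10 13 12 0 7 4 5 2 6]
After op 4 (cut(4)): [11 10 13 12 0 7 4 5 2 6 9 1 8 3]
Card 10 is at position 1.

Answer: 1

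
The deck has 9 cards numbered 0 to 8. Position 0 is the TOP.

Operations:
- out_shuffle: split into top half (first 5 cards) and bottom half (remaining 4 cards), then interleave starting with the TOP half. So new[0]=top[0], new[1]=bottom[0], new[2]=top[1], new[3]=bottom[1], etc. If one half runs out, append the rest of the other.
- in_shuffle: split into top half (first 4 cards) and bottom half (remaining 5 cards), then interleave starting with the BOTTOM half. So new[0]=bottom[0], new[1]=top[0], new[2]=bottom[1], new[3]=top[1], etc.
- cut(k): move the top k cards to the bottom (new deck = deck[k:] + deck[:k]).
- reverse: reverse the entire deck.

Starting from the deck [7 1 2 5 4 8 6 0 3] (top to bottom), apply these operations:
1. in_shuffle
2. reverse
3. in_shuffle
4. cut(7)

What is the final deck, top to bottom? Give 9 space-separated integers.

After op 1 (in_shuffle): [4 7 8 1 6 2 0 5 3]
After op 2 (reverse): [3 5 0 2 6 1 8 7 4]
After op 3 (in_shuffle): [6 3 1 5 8 0 7 2 4]
After op 4 (cut(7)): [2 4 6 3 1 5 8 0 7]

Answer: 2 4 6 3 1 5 8 0 7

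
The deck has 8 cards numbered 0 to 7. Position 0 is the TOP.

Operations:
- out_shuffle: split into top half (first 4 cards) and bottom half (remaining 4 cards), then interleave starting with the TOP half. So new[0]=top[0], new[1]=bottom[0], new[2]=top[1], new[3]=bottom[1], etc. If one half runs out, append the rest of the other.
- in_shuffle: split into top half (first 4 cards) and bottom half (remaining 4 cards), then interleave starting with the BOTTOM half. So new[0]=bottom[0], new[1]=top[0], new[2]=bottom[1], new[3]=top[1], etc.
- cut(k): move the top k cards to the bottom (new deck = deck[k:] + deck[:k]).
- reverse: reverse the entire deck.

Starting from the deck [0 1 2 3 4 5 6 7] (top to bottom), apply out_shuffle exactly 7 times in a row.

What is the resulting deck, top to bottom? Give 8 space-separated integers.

Answer: 0 4 1 5 2 6 3 7

Derivation:
After op 1 (out_shuffle): [0 4 1 5 2 6 3 7]
After op 2 (out_shuffle): [0 2 4 6 1 3 5 7]
After op 3 (out_shuffle): [0 1 2 3 4 5 6 7]
After op 4 (out_shuffle): [0 4 1 5 2 6 3 7]
After op 5 (out_shuffle): [0 2 4 6 1 3 5 7]
After op 6 (out_shuffle): [0 1 2 3 4 5 6 7]
After op 7 (out_shuffle): [0 4 1 5 2 6 3 7]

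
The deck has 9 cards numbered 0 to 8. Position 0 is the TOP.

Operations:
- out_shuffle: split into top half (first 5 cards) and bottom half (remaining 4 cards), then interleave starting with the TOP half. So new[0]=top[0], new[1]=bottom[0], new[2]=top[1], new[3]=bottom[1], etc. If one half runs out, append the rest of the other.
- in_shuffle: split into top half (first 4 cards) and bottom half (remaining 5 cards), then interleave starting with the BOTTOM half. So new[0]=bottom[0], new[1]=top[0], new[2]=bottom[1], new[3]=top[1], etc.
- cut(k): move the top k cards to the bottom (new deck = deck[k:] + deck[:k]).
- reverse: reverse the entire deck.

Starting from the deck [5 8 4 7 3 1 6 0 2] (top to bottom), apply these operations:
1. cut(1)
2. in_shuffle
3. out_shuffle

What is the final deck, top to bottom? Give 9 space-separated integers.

Answer: 1 7 8 2 6 3 4 5 0

Derivation:
After op 1 (cut(1)): [8 4 7 3 1 6 0 2 5]
After op 2 (in_shuffle): [1 8 6 4 0 7 2 3 5]
After op 3 (out_shuffle): [1 7 8 2 6 3 4 5 0]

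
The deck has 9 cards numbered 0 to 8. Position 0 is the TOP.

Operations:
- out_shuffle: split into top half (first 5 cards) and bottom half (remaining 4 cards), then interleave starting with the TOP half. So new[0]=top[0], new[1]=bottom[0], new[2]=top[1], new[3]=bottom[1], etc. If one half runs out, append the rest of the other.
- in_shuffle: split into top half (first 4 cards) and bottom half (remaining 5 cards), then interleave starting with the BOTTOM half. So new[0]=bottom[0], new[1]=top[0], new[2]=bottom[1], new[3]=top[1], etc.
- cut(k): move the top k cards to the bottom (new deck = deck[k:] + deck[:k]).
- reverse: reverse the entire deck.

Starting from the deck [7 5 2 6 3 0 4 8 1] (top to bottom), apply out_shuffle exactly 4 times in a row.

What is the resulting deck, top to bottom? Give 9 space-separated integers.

After op 1 (out_shuffle): [7 0 5 4 2 8 6 1 3]
After op 2 (out_shuffle): [7 8 0 6 5 1 4 3 2]
After op 3 (out_shuffle): [7 1 8 4 0 3 6 2 5]
After op 4 (out_shuffle): [7 3 1 6 8 2 4 5 0]

Answer: 7 3 1 6 8 2 4 5 0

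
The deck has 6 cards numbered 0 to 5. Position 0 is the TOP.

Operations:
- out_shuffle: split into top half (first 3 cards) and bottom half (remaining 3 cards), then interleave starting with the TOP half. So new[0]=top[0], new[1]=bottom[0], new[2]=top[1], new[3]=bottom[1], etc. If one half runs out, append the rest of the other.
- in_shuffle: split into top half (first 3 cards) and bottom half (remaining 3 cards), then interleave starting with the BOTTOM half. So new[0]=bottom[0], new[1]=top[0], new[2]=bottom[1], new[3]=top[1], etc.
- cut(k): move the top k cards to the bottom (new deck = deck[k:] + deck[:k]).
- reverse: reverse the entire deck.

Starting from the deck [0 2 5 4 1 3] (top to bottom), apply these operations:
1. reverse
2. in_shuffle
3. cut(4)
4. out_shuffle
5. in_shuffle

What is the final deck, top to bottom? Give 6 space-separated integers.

Answer: 2 0 5 3 1 4

Derivation:
After op 1 (reverse): [3 1 4 5 2 0]
After op 2 (in_shuffle): [5 3 2 1 0 4]
After op 3 (cut(4)): [0 4 5 3 2 1]
After op 4 (out_shuffle): [0 3 4 2 5 1]
After op 5 (in_shuffle): [2 0 5 3 1 4]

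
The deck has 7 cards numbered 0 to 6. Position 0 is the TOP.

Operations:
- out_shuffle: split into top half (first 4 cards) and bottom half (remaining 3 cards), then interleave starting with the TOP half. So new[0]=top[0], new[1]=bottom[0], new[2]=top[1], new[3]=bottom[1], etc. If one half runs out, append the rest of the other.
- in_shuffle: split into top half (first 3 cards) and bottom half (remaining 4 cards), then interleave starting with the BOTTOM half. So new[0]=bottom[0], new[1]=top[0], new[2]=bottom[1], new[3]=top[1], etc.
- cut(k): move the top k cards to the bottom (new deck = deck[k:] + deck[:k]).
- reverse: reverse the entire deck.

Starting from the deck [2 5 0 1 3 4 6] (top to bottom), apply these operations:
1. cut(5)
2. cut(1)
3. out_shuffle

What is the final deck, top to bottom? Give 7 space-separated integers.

Answer: 6 1 2 3 5 4 0

Derivation:
After op 1 (cut(5)): [4 6 2 5 0 1 3]
After op 2 (cut(1)): [6 2 5 0 1 3 4]
After op 3 (out_shuffle): [6 1 2 3 5 4 0]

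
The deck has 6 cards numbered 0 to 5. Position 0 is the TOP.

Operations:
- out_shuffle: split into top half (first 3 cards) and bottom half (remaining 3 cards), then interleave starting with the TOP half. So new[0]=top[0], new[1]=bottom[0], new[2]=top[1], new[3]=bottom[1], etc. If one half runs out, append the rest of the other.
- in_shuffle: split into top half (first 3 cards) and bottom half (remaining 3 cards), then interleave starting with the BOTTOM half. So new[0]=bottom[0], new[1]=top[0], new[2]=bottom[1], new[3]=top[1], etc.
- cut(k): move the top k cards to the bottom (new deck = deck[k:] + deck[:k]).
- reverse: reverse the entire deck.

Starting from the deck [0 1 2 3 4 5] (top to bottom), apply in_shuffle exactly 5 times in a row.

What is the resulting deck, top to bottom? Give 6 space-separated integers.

After op 1 (in_shuffle): [3 0 4 1 5 2]
After op 2 (in_shuffle): [1 3 5 0 2 4]
After op 3 (in_shuffle): [0 1 2 3 4 5]
After op 4 (in_shuffle): [3 0 4 1 5 2]
After op 5 (in_shuffle): [1 3 5 0 2 4]

Answer: 1 3 5 0 2 4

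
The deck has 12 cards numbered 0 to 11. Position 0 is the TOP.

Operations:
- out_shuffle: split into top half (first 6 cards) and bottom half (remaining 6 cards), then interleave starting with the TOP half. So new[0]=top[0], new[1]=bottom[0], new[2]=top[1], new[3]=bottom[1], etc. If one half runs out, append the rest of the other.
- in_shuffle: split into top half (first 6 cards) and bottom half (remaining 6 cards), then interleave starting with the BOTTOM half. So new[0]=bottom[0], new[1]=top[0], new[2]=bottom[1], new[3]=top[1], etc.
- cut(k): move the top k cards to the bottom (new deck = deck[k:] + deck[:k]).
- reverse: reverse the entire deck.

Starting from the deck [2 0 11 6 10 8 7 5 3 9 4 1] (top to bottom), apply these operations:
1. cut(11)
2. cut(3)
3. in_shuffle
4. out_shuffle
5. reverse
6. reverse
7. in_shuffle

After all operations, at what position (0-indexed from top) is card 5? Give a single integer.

Answer: 10

Derivation:
After op 1 (cut(11)): [1 2 0 11 6 10 8 7 5 3 9 4]
After op 2 (cut(3)): [11 6 10 8 7 5 3 9 4 1 2 0]
After op 3 (in_shuffle): [3 11 9 6 4 10 1 8 2 7 0 5]
After op 4 (out_shuffle): [3 1 11 8 9 2 6 7 4 0 10 5]
After op 5 (reverse): [5 10 0 4 7 6 2 9 8 11 1 3]
After op 6 (reverse): [3 1 11 8 9 2 6 7 4 0 10 5]
After op 7 (in_shuffle): [6 3 7 1 4 11 0 8 10 9 5 2]
Card 5 is at position 10.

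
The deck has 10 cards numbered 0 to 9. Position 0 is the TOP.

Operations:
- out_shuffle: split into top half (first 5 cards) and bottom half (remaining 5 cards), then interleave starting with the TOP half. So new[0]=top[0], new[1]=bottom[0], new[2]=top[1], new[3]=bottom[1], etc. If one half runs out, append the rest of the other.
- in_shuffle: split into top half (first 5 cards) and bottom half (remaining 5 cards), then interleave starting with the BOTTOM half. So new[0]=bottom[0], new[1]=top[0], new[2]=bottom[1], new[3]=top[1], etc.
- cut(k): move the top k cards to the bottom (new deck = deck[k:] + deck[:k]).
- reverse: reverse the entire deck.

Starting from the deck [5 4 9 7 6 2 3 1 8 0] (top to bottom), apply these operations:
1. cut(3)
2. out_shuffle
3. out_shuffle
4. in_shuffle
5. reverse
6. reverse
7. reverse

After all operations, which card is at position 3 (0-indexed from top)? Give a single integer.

Answer: 2

Derivation:
After op 1 (cut(3)): [7 6 2 3 1 8 0 5 4 9]
After op 2 (out_shuffle): [7 8 6 0 2 5 3 4 1 9]
After op 3 (out_shuffle): [7 5 8 3 6 4 0 1 2 9]
After op 4 (in_shuffle): [4 7 0 5 1 8 2 3 9 6]
After op 5 (reverse): [6 9 3 2 8 1 5 0 7 4]
After op 6 (reverse): [4 7 0 5 1 8 2 3 9 6]
After op 7 (reverse): [6 9 3 2 8 1 5 0 7 4]
Position 3: card 2.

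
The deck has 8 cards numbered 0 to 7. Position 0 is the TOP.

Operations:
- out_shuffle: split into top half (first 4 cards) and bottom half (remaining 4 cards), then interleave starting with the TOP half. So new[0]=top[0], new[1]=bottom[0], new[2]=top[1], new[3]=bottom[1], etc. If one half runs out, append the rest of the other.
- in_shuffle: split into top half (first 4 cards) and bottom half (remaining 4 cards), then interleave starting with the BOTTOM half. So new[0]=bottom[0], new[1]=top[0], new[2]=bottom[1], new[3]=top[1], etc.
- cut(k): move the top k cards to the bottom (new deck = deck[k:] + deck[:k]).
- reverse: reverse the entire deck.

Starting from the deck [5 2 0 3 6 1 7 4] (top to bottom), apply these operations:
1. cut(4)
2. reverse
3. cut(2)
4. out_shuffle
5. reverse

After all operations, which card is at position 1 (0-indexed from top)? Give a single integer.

After op 1 (cut(4)): [6 1 7 4 5 2 0 3]
After op 2 (reverse): [3 0 2 5 4 7 1 6]
After op 3 (cut(2)): [2 5 4 7 1 6 3 0]
After op 4 (out_shuffle): [2 1 5 6 4 3 7 0]
After op 5 (reverse): [0 7 3 4 6 5 1 2]
Position 1: card 7.

Answer: 7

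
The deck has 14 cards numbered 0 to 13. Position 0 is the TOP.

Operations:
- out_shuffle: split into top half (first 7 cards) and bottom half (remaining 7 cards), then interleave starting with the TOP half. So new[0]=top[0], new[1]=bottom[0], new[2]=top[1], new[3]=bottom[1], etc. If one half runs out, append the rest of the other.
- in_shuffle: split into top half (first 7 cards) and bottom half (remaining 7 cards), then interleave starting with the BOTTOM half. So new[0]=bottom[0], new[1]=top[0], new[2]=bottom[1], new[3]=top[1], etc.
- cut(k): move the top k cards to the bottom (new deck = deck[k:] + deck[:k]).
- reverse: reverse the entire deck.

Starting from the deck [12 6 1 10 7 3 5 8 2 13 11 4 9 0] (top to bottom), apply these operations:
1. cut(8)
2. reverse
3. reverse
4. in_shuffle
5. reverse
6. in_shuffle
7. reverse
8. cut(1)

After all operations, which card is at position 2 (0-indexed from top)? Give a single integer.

Answer: 2

Derivation:
After op 1 (cut(8)): [2 13 11 4 9 0 12 6 1 10 7 3 5 8]
After op 2 (reverse): [8 5 3 7 10 1 6 12 0 9 4 11 13 2]
After op 3 (reverse): [2 13 11 4 9 0 12 6 1 10 7 3 5 8]
After op 4 (in_shuffle): [6 2 1 13 10 11 7 4 3 9 5 0 8 12]
After op 5 (reverse): [12 8 0 5 9 3 4 7 11 10 13 1 2 6]
After op 6 (in_shuffle): [7 12 11 8 10 0 13 5 1 9 2 3 6 4]
After op 7 (reverse): [4 6 3 2 9 1 5 13 0 10 8 11 12 7]
After op 8 (cut(1)): [6 3 2 9 1 5 13 0 10 8 11 12 7 4]
Position 2: card 2.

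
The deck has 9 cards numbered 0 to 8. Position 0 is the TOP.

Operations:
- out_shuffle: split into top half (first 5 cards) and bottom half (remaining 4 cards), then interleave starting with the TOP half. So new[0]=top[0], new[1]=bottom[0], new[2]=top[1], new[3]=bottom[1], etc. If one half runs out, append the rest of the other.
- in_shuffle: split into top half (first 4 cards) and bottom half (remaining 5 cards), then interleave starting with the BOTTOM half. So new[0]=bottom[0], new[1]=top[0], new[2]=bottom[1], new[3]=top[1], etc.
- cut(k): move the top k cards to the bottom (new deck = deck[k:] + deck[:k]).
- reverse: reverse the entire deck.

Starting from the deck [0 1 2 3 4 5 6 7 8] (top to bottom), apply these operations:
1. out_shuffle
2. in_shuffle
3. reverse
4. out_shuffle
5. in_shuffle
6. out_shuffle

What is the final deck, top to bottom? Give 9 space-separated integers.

After op 1 (out_shuffle): [0 5 1 6 2 7 3 8 4]
After op 2 (in_shuffle): [2 0 7 5 3 1 8 6 4]
After op 3 (reverse): [4 6 8 1 3 5 7 0 2]
After op 4 (out_shuffle): [4 5 6 7 8 0 1 2 3]
After op 5 (in_shuffle): [8 4 0 5 1 6 2 7 3]
After op 6 (out_shuffle): [8 6 4 2 0 7 5 3 1]

Answer: 8 6 4 2 0 7 5 3 1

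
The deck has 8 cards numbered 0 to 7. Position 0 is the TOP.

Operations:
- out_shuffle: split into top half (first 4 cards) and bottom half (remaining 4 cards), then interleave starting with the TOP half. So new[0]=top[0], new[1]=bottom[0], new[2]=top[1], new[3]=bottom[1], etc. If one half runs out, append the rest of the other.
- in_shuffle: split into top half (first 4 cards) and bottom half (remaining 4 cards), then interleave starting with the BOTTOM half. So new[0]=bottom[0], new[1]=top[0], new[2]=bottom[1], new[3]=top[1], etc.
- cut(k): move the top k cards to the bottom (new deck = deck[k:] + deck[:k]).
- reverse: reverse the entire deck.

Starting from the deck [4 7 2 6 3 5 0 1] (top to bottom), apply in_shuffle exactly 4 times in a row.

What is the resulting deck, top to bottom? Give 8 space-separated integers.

Answer: 6 1 2 0 7 5 4 3

Derivation:
After op 1 (in_shuffle): [3 4 5 7 0 2 1 6]
After op 2 (in_shuffle): [0 3 2 4 1 5 6 7]
After op 3 (in_shuffle): [1 0 5 3 6 2 7 4]
After op 4 (in_shuffle): [6 1 2 0 7 5 4 3]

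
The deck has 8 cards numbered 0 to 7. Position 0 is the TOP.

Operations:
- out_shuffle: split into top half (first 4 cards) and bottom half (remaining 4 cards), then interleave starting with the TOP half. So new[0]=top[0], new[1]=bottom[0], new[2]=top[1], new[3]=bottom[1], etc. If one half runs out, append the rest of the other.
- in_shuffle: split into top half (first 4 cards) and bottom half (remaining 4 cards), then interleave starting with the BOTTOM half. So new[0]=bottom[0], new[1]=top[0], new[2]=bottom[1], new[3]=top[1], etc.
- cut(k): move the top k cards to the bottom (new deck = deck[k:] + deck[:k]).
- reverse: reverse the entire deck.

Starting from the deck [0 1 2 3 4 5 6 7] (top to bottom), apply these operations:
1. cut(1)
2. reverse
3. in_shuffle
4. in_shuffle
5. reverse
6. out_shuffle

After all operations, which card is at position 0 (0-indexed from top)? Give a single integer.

After op 1 (cut(1)): [1 2 3 4 5 6 7 0]
After op 2 (reverse): [0 7 6 5 4 3 2 1]
After op 3 (in_shuffle): [4 0 3 7 2 6 1 5]
After op 4 (in_shuffle): [2 4 6 0 1 3 5 7]
After op 5 (reverse): [7 5 3 1 0 6 4 2]
After op 6 (out_shuffle): [7 0 5 6 3 4 1 2]
Position 0: card 7.

Answer: 7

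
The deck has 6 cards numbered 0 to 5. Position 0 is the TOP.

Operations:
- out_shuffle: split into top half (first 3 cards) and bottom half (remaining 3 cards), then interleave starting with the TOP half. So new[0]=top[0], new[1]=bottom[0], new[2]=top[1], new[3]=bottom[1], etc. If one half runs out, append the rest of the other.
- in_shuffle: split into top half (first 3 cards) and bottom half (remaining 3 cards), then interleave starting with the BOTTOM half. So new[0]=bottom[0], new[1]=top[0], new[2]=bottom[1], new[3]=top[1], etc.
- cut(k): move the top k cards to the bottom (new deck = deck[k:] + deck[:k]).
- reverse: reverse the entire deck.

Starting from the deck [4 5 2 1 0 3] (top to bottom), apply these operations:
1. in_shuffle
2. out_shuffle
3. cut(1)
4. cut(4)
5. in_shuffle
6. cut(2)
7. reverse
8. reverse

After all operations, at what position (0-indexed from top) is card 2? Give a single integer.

Answer: 5

Derivation:
After op 1 (in_shuffle): [1 4 0 5 3 2]
After op 2 (out_shuffle): [1 5 4 3 0 2]
After op 3 (cut(1)): [5 4 3 0 2 1]
After op 4 (cut(4)): [2 1 5 4 3 0]
After op 5 (in_shuffle): [4 2 3 1 0 5]
After op 6 (cut(2)): [3 1 0 5 4 2]
After op 7 (reverse): [2 4 5 0 1 3]
After op 8 (reverse): [3 1 0 5 4 2]
Card 2 is at position 5.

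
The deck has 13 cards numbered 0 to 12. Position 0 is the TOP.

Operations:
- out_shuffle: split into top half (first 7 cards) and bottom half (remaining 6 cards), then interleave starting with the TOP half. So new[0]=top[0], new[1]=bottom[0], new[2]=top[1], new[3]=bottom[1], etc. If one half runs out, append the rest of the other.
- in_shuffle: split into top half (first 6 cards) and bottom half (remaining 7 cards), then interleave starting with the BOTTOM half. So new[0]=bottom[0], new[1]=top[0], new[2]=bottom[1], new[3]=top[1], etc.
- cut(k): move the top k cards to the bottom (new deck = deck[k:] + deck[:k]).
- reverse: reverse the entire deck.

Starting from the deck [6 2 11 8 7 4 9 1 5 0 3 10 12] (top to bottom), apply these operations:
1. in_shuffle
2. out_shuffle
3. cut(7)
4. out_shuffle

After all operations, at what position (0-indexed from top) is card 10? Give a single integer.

Answer: 0

Derivation:
After op 1 (in_shuffle): [9 6 1 2 5 11 0 8 3 7 10 4 12]
After op 2 (out_shuffle): [9 8 6 3 1 7 2 10 5 4 11 12 0]
After op 3 (cut(7)): [10 5 4 11 12 0 9 8 6 3 1 7 2]
After op 4 (out_shuffle): [10 8 5 6 4 3 11 1 12 7 0 2 9]
Card 10 is at position 0.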